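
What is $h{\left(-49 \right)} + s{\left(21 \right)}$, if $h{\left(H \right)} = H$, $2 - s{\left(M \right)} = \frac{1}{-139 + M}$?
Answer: $- \frac{5545}{118} \approx -46.992$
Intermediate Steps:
$s{\left(M \right)} = 2 - \frac{1}{-139 + M}$
$h{\left(-49 \right)} + s{\left(21 \right)} = -49 + \frac{-279 + 2 \cdot 21}{-139 + 21} = -49 + \frac{-279 + 42}{-118} = -49 - - \frac{237}{118} = -49 + \frac{237}{118} = - \frac{5545}{118}$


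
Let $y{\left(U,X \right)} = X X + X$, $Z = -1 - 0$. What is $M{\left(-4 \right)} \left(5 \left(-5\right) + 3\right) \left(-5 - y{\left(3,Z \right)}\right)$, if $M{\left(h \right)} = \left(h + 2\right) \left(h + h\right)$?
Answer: $1760$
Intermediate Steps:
$Z = -1$ ($Z = -1 + 0 = -1$)
$y{\left(U,X \right)} = X + X^{2}$ ($y{\left(U,X \right)} = X^{2} + X = X + X^{2}$)
$M{\left(h \right)} = 2 h \left(2 + h\right)$ ($M{\left(h \right)} = \left(2 + h\right) 2 h = 2 h \left(2 + h\right)$)
$M{\left(-4 \right)} \left(5 \left(-5\right) + 3\right) \left(-5 - y{\left(3,Z \right)}\right) = 2 \left(-4\right) \left(2 - 4\right) \left(5 \left(-5\right) + 3\right) \left(-5 - - (1 - 1)\right) = 2 \left(-4\right) \left(-2\right) \left(-25 + 3\right) \left(-5 - \left(-1\right) 0\right) = 16 \left(-22\right) \left(-5 - 0\right) = - 352 \left(-5 + 0\right) = \left(-352\right) \left(-5\right) = 1760$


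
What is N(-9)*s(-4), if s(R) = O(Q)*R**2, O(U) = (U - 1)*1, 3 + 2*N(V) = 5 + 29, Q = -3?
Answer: -992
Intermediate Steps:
N(V) = 31/2 (N(V) = -3/2 + (5 + 29)/2 = -3/2 + (1/2)*34 = -3/2 + 17 = 31/2)
O(U) = -1 + U (O(U) = (-1 + U)*1 = -1 + U)
s(R) = -4*R**2 (s(R) = (-1 - 3)*R**2 = -4*R**2)
N(-9)*s(-4) = 31*(-4*(-4)**2)/2 = 31*(-4*16)/2 = (31/2)*(-64) = -992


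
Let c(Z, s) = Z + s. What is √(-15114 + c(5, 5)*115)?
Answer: 2*I*√3491 ≈ 118.17*I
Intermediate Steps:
√(-15114 + c(5, 5)*115) = √(-15114 + (5 + 5)*115) = √(-15114 + 10*115) = √(-15114 + 1150) = √(-13964) = 2*I*√3491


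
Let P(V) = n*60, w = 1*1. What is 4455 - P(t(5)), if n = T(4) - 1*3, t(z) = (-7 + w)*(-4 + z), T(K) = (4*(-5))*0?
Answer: 4635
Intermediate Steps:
w = 1
T(K) = 0 (T(K) = -20*0 = 0)
t(z) = 24 - 6*z (t(z) = (-7 + 1)*(-4 + z) = -6*(-4 + z) = 24 - 6*z)
n = -3 (n = 0 - 1*3 = 0 - 3 = -3)
P(V) = -180 (P(V) = -3*60 = -180)
4455 - P(t(5)) = 4455 - 1*(-180) = 4455 + 180 = 4635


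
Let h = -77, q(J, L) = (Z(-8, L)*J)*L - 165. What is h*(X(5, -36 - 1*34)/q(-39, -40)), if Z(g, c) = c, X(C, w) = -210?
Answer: -1078/4171 ≈ -0.25845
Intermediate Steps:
q(J, L) = -165 + J*L**2 (q(J, L) = (L*J)*L - 165 = (J*L)*L - 165 = J*L**2 - 165 = -165 + J*L**2)
h*(X(5, -36 - 1*34)/q(-39, -40)) = -(-16170)/(-165 - 39*(-40)**2) = -(-16170)/(-165 - 39*1600) = -(-16170)/(-165 - 62400) = -(-16170)/(-62565) = -(-16170)*(-1)/62565 = -77*14/4171 = -1078/4171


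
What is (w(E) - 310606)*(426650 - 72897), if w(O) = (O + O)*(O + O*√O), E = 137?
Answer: -96598624204 + 13279180114*√137 ≈ 5.8830e+10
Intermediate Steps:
w(O) = 2*O*(O + O^(3/2)) (w(O) = (2*O)*(O + O^(3/2)) = 2*O*(O + O^(3/2)))
(w(E) - 310606)*(426650 - 72897) = ((2*137² + 2*137^(5/2)) - 310606)*(426650 - 72897) = ((2*18769 + 2*(18769*√137)) - 310606)*353753 = ((37538 + 37538*√137) - 310606)*353753 = (-273068 + 37538*√137)*353753 = -96598624204 + 13279180114*√137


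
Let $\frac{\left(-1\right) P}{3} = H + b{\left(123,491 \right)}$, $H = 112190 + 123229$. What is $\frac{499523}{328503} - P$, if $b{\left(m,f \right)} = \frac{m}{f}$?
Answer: $\frac{113916070229461}{161294973} \approx 7.0626 \cdot 10^{5}$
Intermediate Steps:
$H = 235419$
$P = - \frac{346772556}{491}$ ($P = - 3 \left(235419 + \frac{123}{491}\right) = \left(-3\right) \frac{115590852}{491} = - \frac{346772556}{491} \approx -7.0626 \cdot 10^{5}$)
$\frac{499523}{328503} - P = \frac{499523}{328503} - - \frac{346772556}{491} = 499523 \cdot \frac{1}{328503} + \frac{346772556}{491} = \frac{499523}{328503} + \frac{346772556}{491} = \frac{113916070229461}{161294973}$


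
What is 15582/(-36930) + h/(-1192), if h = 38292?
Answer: -59695721/1834190 ≈ -32.546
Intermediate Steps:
15582/(-36930) + h/(-1192) = 15582/(-36930) + 38292/(-1192) = 15582*(-1/36930) + 38292*(-1/1192) = -2597/6155 - 9573/298 = -59695721/1834190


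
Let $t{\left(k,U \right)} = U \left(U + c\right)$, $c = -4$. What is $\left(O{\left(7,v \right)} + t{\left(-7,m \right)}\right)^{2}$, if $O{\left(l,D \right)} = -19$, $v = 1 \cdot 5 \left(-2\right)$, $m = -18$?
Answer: $142129$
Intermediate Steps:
$v = -10$ ($v = 5 \left(-2\right) = -10$)
$t{\left(k,U \right)} = U \left(-4 + U\right)$ ($t{\left(k,U \right)} = U \left(U - 4\right) = U \left(-4 + U\right)$)
$\left(O{\left(7,v \right)} + t{\left(-7,m \right)}\right)^{2} = \left(-19 - 18 \left(-4 - 18\right)\right)^{2} = \left(-19 - -396\right)^{2} = \left(-19 + 396\right)^{2} = 377^{2} = 142129$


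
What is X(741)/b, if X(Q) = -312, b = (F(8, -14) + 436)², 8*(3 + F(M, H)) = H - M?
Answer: -4992/2961841 ≈ -0.0016854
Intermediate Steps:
F(M, H) = -3 - M/8 + H/8 (F(M, H) = -3 + (H - M)/8 = -3 + (-M/8 + H/8) = -3 - M/8 + H/8)
b = 2961841/16 (b = ((-3 - ⅛*8 + (⅛)*(-14)) + 436)² = ((-3 - 1 - 7/4) + 436)² = (-23/4 + 436)² = (1721/4)² = 2961841/16 ≈ 1.8512e+5)
X(741)/b = -312/2961841/16 = -312*16/2961841 = -4992/2961841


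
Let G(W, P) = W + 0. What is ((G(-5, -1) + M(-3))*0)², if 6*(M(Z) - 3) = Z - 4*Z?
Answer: 0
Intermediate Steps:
G(W, P) = W
M(Z) = 3 - Z/2 (M(Z) = 3 + (Z - 4*Z)/6 = 3 + (-3*Z)/6 = 3 - Z/2)
((G(-5, -1) + M(-3))*0)² = ((-5 + (3 - ½*(-3)))*0)² = ((-5 + (3 + 3/2))*0)² = ((-5 + 9/2)*0)² = (-½*0)² = 0² = 0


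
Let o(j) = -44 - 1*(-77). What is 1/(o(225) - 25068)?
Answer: -1/25035 ≈ -3.9944e-5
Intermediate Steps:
o(j) = 33 (o(j) = -44 + 77 = 33)
1/(o(225) - 25068) = 1/(33 - 25068) = 1/(-25035) = -1/25035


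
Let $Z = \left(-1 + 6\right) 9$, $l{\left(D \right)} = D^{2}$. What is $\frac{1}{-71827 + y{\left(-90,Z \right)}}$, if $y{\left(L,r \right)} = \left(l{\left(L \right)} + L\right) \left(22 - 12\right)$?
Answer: $\frac{1}{8273} \approx 0.00012088$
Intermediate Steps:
$Z = 45$ ($Z = 5 \cdot 9 = 45$)
$y{\left(L,r \right)} = 10 L + 10 L^{2}$ ($y{\left(L,r \right)} = \left(L^{2} + L\right) \left(22 - 12\right) = \left(L + L^{2}\right) 10 = 10 L + 10 L^{2}$)
$\frac{1}{-71827 + y{\left(-90,Z \right)}} = \frac{1}{-71827 + 10 \left(-90\right) \left(1 - 90\right)} = \frac{1}{-71827 + 10 \left(-90\right) \left(-89\right)} = \frac{1}{-71827 + 80100} = \frac{1}{8273}$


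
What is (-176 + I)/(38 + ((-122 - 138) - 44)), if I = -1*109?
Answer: 15/14 ≈ 1.0714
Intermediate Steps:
I = -109
(-176 + I)/(38 + ((-122 - 138) - 44)) = (-176 - 109)/(38 + ((-122 - 138) - 44)) = -285/(38 + (-260 - 44)) = -285/(38 - 304) = -285/(-266) = -285*(-1/266) = 15/14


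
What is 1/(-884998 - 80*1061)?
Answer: -1/969878 ≈ -1.0311e-6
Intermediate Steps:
1/(-884998 - 80*1061) = 1/(-884998 - 84880) = 1/(-969878) = -1/969878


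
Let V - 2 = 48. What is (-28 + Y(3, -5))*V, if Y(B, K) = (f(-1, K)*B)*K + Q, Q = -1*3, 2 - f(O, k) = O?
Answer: -3800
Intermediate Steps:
f(O, k) = 2 - O
V = 50 (V = 2 + 48 = 50)
Q = -3
Y(B, K) = -3 + 3*B*K (Y(B, K) = ((2 - 1*(-1))*B)*K - 3 = ((2 + 1)*B)*K - 3 = (3*B)*K - 3 = 3*B*K - 3 = -3 + 3*B*K)
(-28 + Y(3, -5))*V = (-28 + (-3 + 3*3*(-5)))*50 = (-28 + (-3 - 45))*50 = (-28 - 48)*50 = -76*50 = -3800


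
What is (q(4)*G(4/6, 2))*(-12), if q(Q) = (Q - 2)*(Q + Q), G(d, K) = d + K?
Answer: -512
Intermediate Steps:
G(d, K) = K + d
q(Q) = 2*Q*(-2 + Q) (q(Q) = (-2 + Q)*(2*Q) = 2*Q*(-2 + Q))
(q(4)*G(4/6, 2))*(-12) = ((2*4*(-2 + 4))*(2 + 4/6))*(-12) = ((2*4*2)*(2 + 4*(⅙)))*(-12) = (16*(2 + ⅔))*(-12) = (16*(8/3))*(-12) = (128/3)*(-12) = -512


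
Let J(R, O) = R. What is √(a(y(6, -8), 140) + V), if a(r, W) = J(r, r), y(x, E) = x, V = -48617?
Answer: I*√48611 ≈ 220.48*I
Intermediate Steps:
a(r, W) = r
√(a(y(6, -8), 140) + V) = √(6 - 48617) = √(-48611) = I*√48611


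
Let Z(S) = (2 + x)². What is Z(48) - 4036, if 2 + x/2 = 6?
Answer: -3936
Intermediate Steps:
x = 8 (x = -4 + 2*6 = -4 + 12 = 8)
Z(S) = 100 (Z(S) = (2 + 8)² = 10² = 100)
Z(48) - 4036 = 100 - 4036 = -3936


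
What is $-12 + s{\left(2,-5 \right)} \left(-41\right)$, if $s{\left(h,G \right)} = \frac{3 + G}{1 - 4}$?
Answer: $- \frac{118}{3} \approx -39.333$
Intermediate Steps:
$s{\left(h,G \right)} = -1 - \frac{G}{3}$ ($s{\left(h,G \right)} = \frac{3 + G}{-3} = \left(3 + G\right) \left(- \frac{1}{3}\right) = -1 - \frac{G}{3}$)
$-12 + s{\left(2,-5 \right)} \left(-41\right) = -12 + \left(-1 - - \frac{5}{3}\right) \left(-41\right) = -12 + \left(-1 + \frac{5}{3}\right) \left(-41\right) = -12 + \frac{2}{3} \left(-41\right) = -12 - \frac{82}{3} = - \frac{118}{3}$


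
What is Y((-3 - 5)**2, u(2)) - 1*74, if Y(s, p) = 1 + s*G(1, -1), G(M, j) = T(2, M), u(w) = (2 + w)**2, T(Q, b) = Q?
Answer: 55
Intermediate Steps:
G(M, j) = 2
Y(s, p) = 1 + 2*s (Y(s, p) = 1 + s*2 = 1 + 2*s)
Y((-3 - 5)**2, u(2)) - 1*74 = (1 + 2*(-3 - 5)**2) - 1*74 = (1 + 2*(-8)**2) - 74 = (1 + 2*64) - 74 = (1 + 128) - 74 = 129 - 74 = 55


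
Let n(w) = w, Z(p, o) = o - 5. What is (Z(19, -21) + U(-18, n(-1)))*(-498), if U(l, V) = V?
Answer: 13446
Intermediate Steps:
Z(p, o) = -5 + o
(Z(19, -21) + U(-18, n(-1)))*(-498) = ((-5 - 21) - 1)*(-498) = (-26 - 1)*(-498) = -27*(-498) = 13446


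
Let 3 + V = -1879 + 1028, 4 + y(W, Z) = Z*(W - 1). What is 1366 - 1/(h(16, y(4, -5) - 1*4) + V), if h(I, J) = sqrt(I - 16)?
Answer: 1166565/854 ≈ 1366.0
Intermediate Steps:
y(W, Z) = -4 + Z*(-1 + W) (y(W, Z) = -4 + Z*(W - 1) = -4 + Z*(-1 + W))
V = -854 (V = -3 + (-1879 + 1028) = -3 - 851 = -854)
h(I, J) = sqrt(-16 + I)
1366 - 1/(h(16, y(4, -5) - 1*4) + V) = 1366 - 1/(sqrt(-16 + 16) - 854) = 1366 - 1/(sqrt(0) - 854) = 1366 - 1/(0 - 854) = 1366 - 1/(-854) = 1366 - 1*(-1/854) = 1366 + 1/854 = 1166565/854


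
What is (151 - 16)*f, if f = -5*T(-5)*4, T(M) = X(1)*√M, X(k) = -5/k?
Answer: 13500*I*√5 ≈ 30187.0*I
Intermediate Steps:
T(M) = -5*√M (T(M) = (-5/1)*√M = (-5*1)*√M = -5*√M)
f = 100*I*√5 (f = -(-25)*√(-5)*4 = -(-25)*I*√5*4 = (25*I*√5)*4 = 100*I*√5 ≈ 223.61*I)
(151 - 16)*f = (151 - 16)*(100*I*√5) = 135*(100*I*√5) = 13500*I*√5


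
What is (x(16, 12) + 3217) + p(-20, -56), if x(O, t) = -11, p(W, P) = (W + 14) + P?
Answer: 3144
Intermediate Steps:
p(W, P) = 14 + P + W (p(W, P) = (14 + W) + P = 14 + P + W)
(x(16, 12) + 3217) + p(-20, -56) = (-11 + 3217) + (14 - 56 - 20) = 3206 - 62 = 3144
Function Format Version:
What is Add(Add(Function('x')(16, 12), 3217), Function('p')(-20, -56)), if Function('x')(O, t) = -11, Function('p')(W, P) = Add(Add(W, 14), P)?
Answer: 3144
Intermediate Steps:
Function('p')(W, P) = Add(14, P, W) (Function('p')(W, P) = Add(Add(14, W), P) = Add(14, P, W))
Add(Add(Function('x')(16, 12), 3217), Function('p')(-20, -56)) = Add(Add(-11, 3217), Add(14, -56, -20)) = Add(3206, -62) = 3144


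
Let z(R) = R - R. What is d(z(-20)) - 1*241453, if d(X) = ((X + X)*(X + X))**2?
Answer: -241453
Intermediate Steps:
z(R) = 0
d(X) = 16*X**4 (d(X) = ((2*X)*(2*X))**2 = (4*X**2)**2 = 16*X**4)
d(z(-20)) - 1*241453 = 16*0**4 - 1*241453 = 16*0 - 241453 = 0 - 241453 = -241453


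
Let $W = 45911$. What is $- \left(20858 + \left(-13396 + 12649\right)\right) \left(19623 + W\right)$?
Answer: $-1317954274$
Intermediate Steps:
$- \left(20858 + \left(-13396 + 12649\right)\right) \left(19623 + W\right) = - \left(20858 + \left(-13396 + 12649\right)\right) \left(19623 + 45911\right) = - \left(20858 - 747\right) 65534 = - 20111 \cdot 65534 = \left(-1\right) 1317954274 = -1317954274$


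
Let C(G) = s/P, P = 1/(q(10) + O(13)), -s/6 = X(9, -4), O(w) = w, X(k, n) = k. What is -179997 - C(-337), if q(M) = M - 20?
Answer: -179835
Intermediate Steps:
q(M) = -20 + M
s = -54 (s = -6*9 = -54)
P = ⅓ (P = 1/((-20 + 10) + 13) = 1/(-10 + 13) = 1/3 = ⅓ ≈ 0.33333)
C(G) = -162 (C(G) = -54/⅓ = -54*3 = -162)
-179997 - C(-337) = -179997 - 1*(-162) = -179997 + 162 = -179835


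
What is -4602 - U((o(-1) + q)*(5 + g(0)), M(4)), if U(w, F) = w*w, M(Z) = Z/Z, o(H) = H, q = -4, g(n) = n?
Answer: -5227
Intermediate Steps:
M(Z) = 1
U(w, F) = w²
-4602 - U((o(-1) + q)*(5 + g(0)), M(4)) = -4602 - ((-1 - 4)*(5 + 0))² = -4602 - (-5*5)² = -4602 - 1*(-25)² = -4602 - 1*625 = -4602 - 625 = -5227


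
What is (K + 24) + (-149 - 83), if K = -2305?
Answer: -2513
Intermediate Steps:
(K + 24) + (-149 - 83) = (-2305 + 24) + (-149 - 83) = -2281 - 232 = -2513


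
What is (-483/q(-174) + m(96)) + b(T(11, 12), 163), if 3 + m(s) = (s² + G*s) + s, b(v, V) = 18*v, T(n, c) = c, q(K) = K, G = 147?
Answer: 1371107/58 ≈ 23640.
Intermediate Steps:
m(s) = -3 + s² + 148*s (m(s) = -3 + ((s² + 147*s) + s) = -3 + (s² + 148*s) = -3 + s² + 148*s)
(-483/q(-174) + m(96)) + b(T(11, 12), 163) = (-483/(-174) + (-3 + 96² + 148*96)) + 18*12 = (-483*(-1/174) + (-3 + 9216 + 14208)) + 216 = (161/58 + 23421) + 216 = 1358579/58 + 216 = 1371107/58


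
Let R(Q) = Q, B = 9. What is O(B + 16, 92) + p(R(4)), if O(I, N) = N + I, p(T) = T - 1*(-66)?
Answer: 187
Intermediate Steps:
p(T) = 66 + T (p(T) = T + 66 = 66 + T)
O(I, N) = I + N
O(B + 16, 92) + p(R(4)) = ((9 + 16) + 92) + (66 + 4) = (25 + 92) + 70 = 117 + 70 = 187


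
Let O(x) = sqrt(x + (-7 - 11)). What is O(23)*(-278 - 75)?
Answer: -353*sqrt(5) ≈ -789.33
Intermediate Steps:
O(x) = sqrt(-18 + x) (O(x) = sqrt(x - 18) = sqrt(-18 + x))
O(23)*(-278 - 75) = sqrt(-18 + 23)*(-278 - 75) = sqrt(5)*(-353) = -353*sqrt(5)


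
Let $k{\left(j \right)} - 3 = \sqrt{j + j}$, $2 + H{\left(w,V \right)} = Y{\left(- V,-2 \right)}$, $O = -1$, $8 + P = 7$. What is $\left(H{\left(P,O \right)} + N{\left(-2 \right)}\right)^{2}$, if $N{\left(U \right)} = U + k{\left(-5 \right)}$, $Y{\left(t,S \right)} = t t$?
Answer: $-10$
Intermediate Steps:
$P = -1$ ($P = -8 + 7 = -1$)
$Y{\left(t,S \right)} = t^{2}$
$H{\left(w,V \right)} = -2 + V^{2}$ ($H{\left(w,V \right)} = -2 + \left(- V\right)^{2} = -2 + V^{2}$)
$k{\left(j \right)} = 3 + \sqrt{2} \sqrt{j}$ ($k{\left(j \right)} = 3 + \sqrt{j + j} = 3 + \sqrt{2 j} = 3 + \sqrt{2} \sqrt{j}$)
$N{\left(U \right)} = 3 + U + i \sqrt{10}$ ($N{\left(U \right)} = U + \left(3 + \sqrt{2} \sqrt{-5}\right) = U + \left(3 + \sqrt{2} i \sqrt{5}\right) = U + \left(3 + i \sqrt{10}\right) = 3 + U + i \sqrt{10}$)
$\left(H{\left(P,O \right)} + N{\left(-2 \right)}\right)^{2} = \left(\left(-2 + \left(-1\right)^{2}\right) + \left(3 - 2 + i \sqrt{10}\right)\right)^{2} = \left(\left(-2 + 1\right) + \left(1 + i \sqrt{10}\right)\right)^{2} = \left(-1 + \left(1 + i \sqrt{10}\right)\right)^{2} = \left(i \sqrt{10}\right)^{2} = -10$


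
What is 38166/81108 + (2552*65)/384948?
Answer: 14478457/16060886 ≈ 0.90147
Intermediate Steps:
38166/81108 + (2552*65)/384948 = 38166*(1/81108) + 165880*(1/384948) = 6361/13518 + 41470/96237 = 14478457/16060886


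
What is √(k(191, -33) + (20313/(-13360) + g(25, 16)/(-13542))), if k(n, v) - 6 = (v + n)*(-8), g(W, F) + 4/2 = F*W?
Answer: I*√644189902122496755/22615140 ≈ 35.49*I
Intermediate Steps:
g(W, F) = -2 + F*W
k(n, v) = 6 - 8*n - 8*v (k(n, v) = 6 + (v + n)*(-8) = 6 + (n + v)*(-8) = 6 + (-8*n - 8*v) = 6 - 8*n - 8*v)
√(k(191, -33) + (20313/(-13360) + g(25, 16)/(-13542))) = √((6 - 8*191 - 8*(-33)) + (20313/(-13360) + (-2 + 16*25)/(-13542))) = √((6 - 1528 + 264) + (20313*(-1/13360) + (-2 + 400)*(-1/13542))) = √(-1258 + (-20313/13360 + 398*(-1/13542))) = √(-1258 + (-20313/13360 - 199/6771)) = √(-1258 - 140197963/90460560) = √(-113939582443/90460560) = I*√644189902122496755/22615140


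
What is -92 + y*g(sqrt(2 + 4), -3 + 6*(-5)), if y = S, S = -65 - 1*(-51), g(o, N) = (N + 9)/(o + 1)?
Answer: -796/5 + 336*sqrt(6)/5 ≈ 5.4057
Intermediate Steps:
g(o, N) = (9 + N)/(1 + o)
S = -14 (S = -65 + 51 = -14)
y = -14
-92 + y*g(sqrt(2 + 4), -3 + 6*(-5)) = -92 - 14*(9 + (-3 + 6*(-5)))/(1 + sqrt(2 + 4)) = -92 - 14*(9 + (-3 - 30))/(1 + sqrt(6)) = -92 - 14*(9 - 33)/(1 + sqrt(6)) = -92 - 14*(-24)/(1 + sqrt(6)) = -92 - (-336)/(1 + sqrt(6)) = -92 + 336/(1 + sqrt(6))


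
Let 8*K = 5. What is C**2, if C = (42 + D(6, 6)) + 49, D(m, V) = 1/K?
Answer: 214369/25 ≈ 8574.8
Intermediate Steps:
K = 5/8 (K = (1/8)*5 = 5/8 ≈ 0.62500)
D(m, V) = 8/5 (D(m, V) = 1/(5/8) = 1*(8/5) = 8/5)
C = 463/5 (C = (42 + 8/5) + 49 = 218/5 + 49 = 463/5 ≈ 92.600)
C**2 = (463/5)**2 = 214369/25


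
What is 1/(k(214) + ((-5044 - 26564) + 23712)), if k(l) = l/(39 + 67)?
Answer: -53/418381 ≈ -0.00012668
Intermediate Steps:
k(l) = l/106
1/(k(214) + ((-5044 - 26564) + 23712)) = 1/((1/106)*214 + ((-5044 - 26564) + 23712)) = 1/(107/53 + (-31608 + 23712)) = 1/(107/53 - 7896) = 1/(-418381/53) = -53/418381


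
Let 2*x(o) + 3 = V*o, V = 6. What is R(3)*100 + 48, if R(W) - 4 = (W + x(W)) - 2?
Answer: 1298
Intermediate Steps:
x(o) = -3/2 + 3*o (x(o) = -3/2 + (6*o)/2 = -3/2 + 3*o)
R(W) = ½ + 4*W (R(W) = 4 + ((W + (-3/2 + 3*W)) - 2) = 4 + ((-3/2 + 4*W) - 2) = 4 + (-7/2 + 4*W) = ½ + 4*W)
R(3)*100 + 48 = (½ + 4*3)*100 + 48 = (½ + 12)*100 + 48 = (25/2)*100 + 48 = 1250 + 48 = 1298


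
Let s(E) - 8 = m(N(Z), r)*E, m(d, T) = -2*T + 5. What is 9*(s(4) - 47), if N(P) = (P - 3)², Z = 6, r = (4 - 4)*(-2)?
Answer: -171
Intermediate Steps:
r = 0 (r = 0*(-2) = 0)
N(P) = (-3 + P)²
m(d, T) = 5 - 2*T
s(E) = 8 + 5*E (s(E) = 8 + (5 - 2*0)*E = 8 + (5 + 0)*E = 8 + 5*E)
9*(s(4) - 47) = 9*((8 + 5*4) - 47) = 9*((8 + 20) - 47) = 9*(28 - 47) = 9*(-19) = -171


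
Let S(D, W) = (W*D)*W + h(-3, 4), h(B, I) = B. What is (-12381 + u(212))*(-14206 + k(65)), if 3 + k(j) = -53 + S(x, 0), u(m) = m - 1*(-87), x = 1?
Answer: 172349730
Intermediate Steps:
S(D, W) = -3 + D*W² (S(D, W) = (W*D)*W - 3 = (D*W)*W - 3 = D*W² - 3 = -3 + D*W²)
u(m) = 87 + m (u(m) = m + 87 = 87 + m)
k(j) = -59 (k(j) = -3 + (-53 + (-3 + 1*0²)) = -3 + (-53 + (-3 + 1*0)) = -3 + (-53 + (-3 + 0)) = -3 + (-53 - 3) = -3 - 56 = -59)
(-12381 + u(212))*(-14206 + k(65)) = (-12381 + (87 + 212))*(-14206 - 59) = (-12381 + 299)*(-14265) = -12082*(-14265) = 172349730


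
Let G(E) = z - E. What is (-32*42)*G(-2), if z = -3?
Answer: 1344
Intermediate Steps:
G(E) = -3 - E
(-32*42)*G(-2) = (-32*42)*(-3 - 1*(-2)) = -1344*(-3 + 2) = -1344*(-1) = 1344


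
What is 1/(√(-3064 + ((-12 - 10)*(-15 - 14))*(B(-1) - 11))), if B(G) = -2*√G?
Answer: √2/(2*√(-5041 - 638*I)) ≈ 0.000624 + 0.0099001*I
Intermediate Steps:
1/(√(-3064 + ((-12 - 10)*(-15 - 14))*(B(-1) - 11))) = 1/(√(-3064 + ((-12 - 10)*(-15 - 14))*(-2*I - 11))) = 1/(√(-3064 + (-22*(-29))*(-2*I - 11))) = 1/(√(-3064 + 638*(-11 - 2*I))) = 1/(√(-3064 + (-7018 - 1276*I))) = 1/(√(-10082 - 1276*I)) = (-10082 - 1276*I)^(-½)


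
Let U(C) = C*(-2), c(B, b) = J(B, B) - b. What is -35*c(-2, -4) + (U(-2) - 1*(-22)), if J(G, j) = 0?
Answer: -114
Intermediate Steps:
c(B, b) = -b (c(B, b) = 0 - b = -b)
U(C) = -2*C
-35*c(-2, -4) + (U(-2) - 1*(-22)) = -(-35)*(-4) + (-2*(-2) - 1*(-22)) = -35*4 + (4 + 22) = -140 + 26 = -114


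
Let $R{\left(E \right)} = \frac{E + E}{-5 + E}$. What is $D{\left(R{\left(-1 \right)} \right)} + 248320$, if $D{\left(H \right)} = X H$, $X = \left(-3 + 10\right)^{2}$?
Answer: $\frac{745009}{3} \approx 2.4834 \cdot 10^{5}$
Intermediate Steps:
$R{\left(E \right)} = \frac{2 E}{-5 + E}$
$X = 49$ ($X = 7^{2} = 49$)
$D{\left(H \right)} = 49 H$
$D{\left(R{\left(-1 \right)} \right)} + 248320 = 49 \cdot 2 \left(-1\right) \frac{1}{-5 - 1} + 248320 = 49 \cdot 2 \left(-1\right) \frac{1}{-6} + 248320 = 49 \cdot 2 \left(-1\right) \left(- \frac{1}{6}\right) + 248320 = 49 \cdot \frac{1}{3} + 248320 = \frac{49}{3} + 248320 = \frac{745009}{3}$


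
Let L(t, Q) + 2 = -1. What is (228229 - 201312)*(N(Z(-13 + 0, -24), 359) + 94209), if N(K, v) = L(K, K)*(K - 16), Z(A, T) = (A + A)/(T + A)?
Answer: 93871180227/37 ≈ 2.5371e+9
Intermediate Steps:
L(t, Q) = -3 (L(t, Q) = -2 - 1 = -3)
Z(A, T) = 2*A/(A + T) (Z(A, T) = (2*A)/(A + T) = 2*A/(A + T))
N(K, v) = 48 - 3*K (N(K, v) = -3*(K - 16) = -3*(-16 + K) = 48 - 3*K)
(228229 - 201312)*(N(Z(-13 + 0, -24), 359) + 94209) = (228229 - 201312)*((48 - 6*(-13 + 0)/((-13 + 0) - 24)) + 94209) = 26917*((48 - 6*(-13)/(-13 - 24)) + 94209) = 26917*((48 - 6*(-13)/(-37)) + 94209) = 26917*((48 - 6*(-13)*(-1)/37) + 94209) = 26917*((48 - 3*26/37) + 94209) = 26917*((48 - 78/37) + 94209) = 26917*(1698/37 + 94209) = 26917*(3487431/37) = 93871180227/37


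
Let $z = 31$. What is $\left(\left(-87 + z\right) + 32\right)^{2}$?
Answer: $576$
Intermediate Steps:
$\left(\left(-87 + z\right) + 32\right)^{2} = \left(\left(-87 + 31\right) + 32\right)^{2} = \left(-56 + 32\right)^{2} = \left(-24\right)^{2} = 576$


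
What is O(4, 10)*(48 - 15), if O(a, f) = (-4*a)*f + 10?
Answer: -4950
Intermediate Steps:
O(a, f) = 10 - 4*a*f (O(a, f) = -4*a*f + 10 = 10 - 4*a*f)
O(4, 10)*(48 - 15) = (10 - 4*4*10)*(48 - 15) = (10 - 160)*33 = -150*33 = -4950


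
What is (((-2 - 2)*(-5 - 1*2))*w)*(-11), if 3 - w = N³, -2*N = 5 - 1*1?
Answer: -3388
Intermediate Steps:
N = -2 (N = -(5 - 1*1)/2 = -(5 - 1)/2 = -½*4 = -2)
w = 11 (w = 3 - 1*(-2)³ = 3 - 1*(-8) = 3 + 8 = 11)
(((-2 - 2)*(-5 - 1*2))*w)*(-11) = (((-2 - 2)*(-5 - 1*2))*11)*(-11) = (-4*(-5 - 2)*11)*(-11) = (-4*(-7)*11)*(-11) = (28*11)*(-11) = 308*(-11) = -3388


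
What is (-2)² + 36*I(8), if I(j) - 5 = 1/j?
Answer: 377/2 ≈ 188.50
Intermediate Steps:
I(j) = 5 + 1/j
(-2)² + 36*I(8) = (-2)² + 36*(5 + 1/8) = 4 + 36*(5 + ⅛) = 4 + 36*(41/8) = 4 + 369/2 = 377/2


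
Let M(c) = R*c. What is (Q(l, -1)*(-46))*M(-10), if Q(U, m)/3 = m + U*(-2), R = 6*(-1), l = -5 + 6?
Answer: 24840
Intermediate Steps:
l = 1
R = -6
Q(U, m) = -6*U + 3*m (Q(U, m) = 3*(m + U*(-2)) = 3*(m - 2*U) = -6*U + 3*m)
M(c) = -6*c
(Q(l, -1)*(-46))*M(-10) = ((-6*1 + 3*(-1))*(-46))*(-6*(-10)) = ((-6 - 3)*(-46))*60 = -9*(-46)*60 = 414*60 = 24840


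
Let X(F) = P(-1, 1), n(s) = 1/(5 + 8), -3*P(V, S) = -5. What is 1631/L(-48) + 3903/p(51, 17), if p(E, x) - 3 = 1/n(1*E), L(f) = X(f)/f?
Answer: -3738309/80 ≈ -46729.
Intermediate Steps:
P(V, S) = 5/3 (P(V, S) = -⅓*(-5) = 5/3)
n(s) = 1/13
X(F) = 5/3
L(f) = 5/(3*f)
p(E, x) = 16 (p(E, x) = 3 + 1/(1/13) = 3 + 13 = 16)
1631/L(-48) + 3903/p(51, 17) = 1631/(((5/3)/(-48))) + 3903/16 = 1631/(((5/3)*(-1/48))) + 3903*(1/16) = 1631/(-5/144) + 3903/16 = 1631*(-144/5) + 3903/16 = -234864/5 + 3903/16 = -3738309/80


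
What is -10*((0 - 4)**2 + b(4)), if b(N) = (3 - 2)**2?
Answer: -170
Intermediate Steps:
b(N) = 1 (b(N) = 1**2 = 1)
-10*((0 - 4)**2 + b(4)) = -10*((0 - 4)**2 + 1) = -10*((-4)**2 + 1) = -10*(16 + 1) = -10*17 = -170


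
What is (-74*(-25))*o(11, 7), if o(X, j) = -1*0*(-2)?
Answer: 0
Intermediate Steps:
o(X, j) = 0 (o(X, j) = 0*(-2) = 0)
(-74*(-25))*o(11, 7) = -74*(-25)*0 = 1850*0 = 0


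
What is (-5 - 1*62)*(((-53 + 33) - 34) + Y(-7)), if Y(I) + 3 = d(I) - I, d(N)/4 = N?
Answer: 5226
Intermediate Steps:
d(N) = 4*N
Y(I) = -3 + 3*I (Y(I) = -3 + (4*I - I) = -3 + 3*I)
(-5 - 1*62)*(((-53 + 33) - 34) + Y(-7)) = (-5 - 1*62)*(((-53 + 33) - 34) + (-3 + 3*(-7))) = (-5 - 62)*((-20 - 34) + (-3 - 21)) = -67*(-54 - 24) = -67*(-78) = 5226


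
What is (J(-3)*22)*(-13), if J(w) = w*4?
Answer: 3432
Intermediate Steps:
J(w) = 4*w
(J(-3)*22)*(-13) = ((4*(-3))*22)*(-13) = -12*22*(-13) = -264*(-13) = 3432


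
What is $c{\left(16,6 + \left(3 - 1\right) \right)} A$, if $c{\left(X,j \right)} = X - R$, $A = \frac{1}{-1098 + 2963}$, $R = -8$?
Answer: $\frac{24}{1865} \approx 0.012869$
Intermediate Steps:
$A = \frac{1}{1865} \approx 0.00053619$
$c{\left(X,j \right)} = 8 + X$ ($c{\left(X,j \right)} = X - -8 = X + 8 = 8 + X$)
$c{\left(16,6 + \left(3 - 1\right) \right)} A = \left(8 + 16\right) \frac{1}{1865} = 24 \cdot \frac{1}{1865} = \frac{24}{1865}$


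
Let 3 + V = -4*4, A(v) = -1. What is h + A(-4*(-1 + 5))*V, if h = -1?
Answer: 18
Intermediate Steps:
V = -19 (V = -3 - 4*4 = -3 - 16 = -19)
h + A(-4*(-1 + 5))*V = -1 - 1*(-19) = -1 + 19 = 18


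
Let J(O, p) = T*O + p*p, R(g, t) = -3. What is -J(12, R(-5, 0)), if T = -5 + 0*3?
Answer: 51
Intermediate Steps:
T = -5 (T = -5 + 0 = -5)
J(O, p) = p² - 5*O (J(O, p) = -5*O + p*p = -5*O + p² = p² - 5*O)
-J(12, R(-5, 0)) = -((-3)² - 5*12) = -(9 - 60) = -1*(-51) = 51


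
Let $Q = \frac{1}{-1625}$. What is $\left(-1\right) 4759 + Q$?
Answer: $- \frac{7733376}{1625} \approx -4759.0$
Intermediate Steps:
$Q = - \frac{1}{1625} \approx -0.00061538$
$\left(-1\right) 4759 + Q = \left(-1\right) 4759 - \frac{1}{1625} = -4759 - \frac{1}{1625} = - \frac{7733376}{1625}$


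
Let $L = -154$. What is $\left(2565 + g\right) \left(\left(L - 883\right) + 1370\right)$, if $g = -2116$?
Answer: $149517$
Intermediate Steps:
$\left(2565 + g\right) \left(\left(L - 883\right) + 1370\right) = \left(2565 - 2116\right) \left(\left(-154 - 883\right) + 1370\right) = 449 \left(-1037 + 1370\right) = 449 \cdot 333 = 149517$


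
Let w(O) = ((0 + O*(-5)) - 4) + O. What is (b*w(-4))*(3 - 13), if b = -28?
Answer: 3360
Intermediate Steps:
w(O) = -4 - 4*O (w(O) = ((0 - 5*O) - 4) + O = (-5*O - 4) + O = (-4 - 5*O) + O = -4 - 4*O)
(b*w(-4))*(3 - 13) = (-28*(-4 - 4*(-4)))*(3 - 13) = -28*(-4 + 16)*(-10) = -28*12*(-10) = -336*(-10) = 3360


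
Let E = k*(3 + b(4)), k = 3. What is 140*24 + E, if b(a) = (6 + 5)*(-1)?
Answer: 3336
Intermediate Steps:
b(a) = -11 (b(a) = 11*(-1) = -11)
E = -24 (E = 3*(3 - 11) = 3*(-8) = -24)
140*24 + E = 140*24 - 24 = 3360 - 24 = 3336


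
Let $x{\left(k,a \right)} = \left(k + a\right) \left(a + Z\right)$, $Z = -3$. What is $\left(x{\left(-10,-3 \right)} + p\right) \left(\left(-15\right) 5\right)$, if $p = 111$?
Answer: $-14175$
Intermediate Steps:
$x{\left(k,a \right)} = \left(-3 + a\right) \left(a + k\right)$ ($x{\left(k,a \right)} = \left(k + a\right) \left(a - 3\right) = \left(a + k\right) \left(-3 + a\right) = \left(-3 + a\right) \left(a + k\right)$)
$\left(x{\left(-10,-3 \right)} + p\right) \left(\left(-15\right) 5\right) = \left(\left(\left(-3\right)^{2} - -9 - -30 - -30\right) + 111\right) \left(\left(-15\right) 5\right) = \left(\left(9 + 9 + 30 + 30\right) + 111\right) \left(-75\right) = \left(78 + 111\right) \left(-75\right) = 189 \left(-75\right) = -14175$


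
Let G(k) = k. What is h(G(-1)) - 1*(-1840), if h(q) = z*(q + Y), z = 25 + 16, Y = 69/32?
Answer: 60397/32 ≈ 1887.4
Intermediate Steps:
Y = 69/32 (Y = 69*(1/32) = 69/32 ≈ 2.1563)
z = 41
h(q) = 2829/32 + 41*q (h(q) = 41*(q + 69/32) = 41*(69/32 + q) = 2829/32 + 41*q)
h(G(-1)) - 1*(-1840) = (2829/32 + 41*(-1)) - 1*(-1840) = (2829/32 - 41) + 1840 = 1517/32 + 1840 = 60397/32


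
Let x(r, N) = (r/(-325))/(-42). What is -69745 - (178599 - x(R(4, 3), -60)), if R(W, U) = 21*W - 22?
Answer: -1694947769/6825 ≈ -2.4834e+5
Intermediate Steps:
R(W, U) = -22 + 21*W
x(r, N) = r/13650 (x(r, N) = (r*(-1/325))*(-1/42) = -r/325*(-1/42) = r/13650)
-69745 - (178599 - x(R(4, 3), -60)) = -69745 - (178599 - (-22 + 21*4)/13650) = -69745 - (178599 - (-22 + 84)/13650) = -69745 - (178599 - 62/13650) = -69745 - (178599 - 1*31/6825) = -69745 - (178599 - 31/6825) = -69745 - 1*1218938144/6825 = -69745 - 1218938144/6825 = -1694947769/6825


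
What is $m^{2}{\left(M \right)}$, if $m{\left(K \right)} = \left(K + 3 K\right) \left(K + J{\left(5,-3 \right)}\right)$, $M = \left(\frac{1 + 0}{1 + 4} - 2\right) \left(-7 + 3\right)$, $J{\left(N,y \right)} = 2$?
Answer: $\frac{43877376}{625} \approx 70204.0$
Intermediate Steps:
$M = \frac{36}{5}$ ($M = \left(1 \cdot \frac{1}{5} - 2\right) \left(-4\right) = \left(\frac{1}{5} - 2\right) \left(-4\right) = \left(- \frac{9}{5}\right) \left(-4\right) = \frac{36}{5} \approx 7.2$)
$m{\left(K \right)} = 4 K \left(2 + K\right)$ ($m{\left(K \right)} = \left(K + 3 K\right) \left(K + 2\right) = 4 K \left(2 + K\right)$)
$m^{2}{\left(M \right)} = \left(4 \cdot \frac{36}{5} \left(2 + \frac{36}{5}\right)\right)^{2} = \left(4 \cdot \frac{36}{5} \cdot \frac{46}{5}\right)^{2} = \left(\frac{6624}{25}\right)^{2} = \frac{43877376}{625}$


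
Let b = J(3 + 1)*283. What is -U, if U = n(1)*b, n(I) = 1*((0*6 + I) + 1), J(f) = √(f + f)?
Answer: -1132*√2 ≈ -1600.9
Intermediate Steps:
J(f) = √2*√f (J(f) = √(2*f) = √2*√f)
b = 566*√2 (b = (√2*√(3 + 1))*283 = (√2*√4)*283 = (√2*2)*283 = (2*√2)*283 = 566*√2 ≈ 800.45)
n(I) = 1 + I (n(I) = 1*((0 + I) + 1) = 1*(I + 1) = 1*(1 + I) = 1 + I)
U = 1132*√2 (U = (1 + 1)*(566*√2) = 2*(566*√2) = 1132*√2 ≈ 1600.9)
-U = -1132*√2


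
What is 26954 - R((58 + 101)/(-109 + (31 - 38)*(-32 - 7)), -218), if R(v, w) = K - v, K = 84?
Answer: 4406839/164 ≈ 26871.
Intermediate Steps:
R(v, w) = 84 - v
26954 - R((58 + 101)/(-109 + (31 - 38)*(-32 - 7)), -218) = 26954 - (84 - (58 + 101)/(-109 + (31 - 38)*(-32 - 7))) = 26954 - (84 - 159/(-109 - 7*(-39))) = 26954 - (84 - 159/(-109 + 273)) = 26954 - (84 - 159/164) = 26954 - 1*13617/164 = 26954 - 13617/164 = 4406839/164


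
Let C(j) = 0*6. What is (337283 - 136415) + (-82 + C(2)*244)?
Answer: 200786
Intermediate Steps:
C(j) = 0
(337283 - 136415) + (-82 + C(2)*244) = (337283 - 136415) + (-82 + 0*244) = 200868 + (-82 + 0) = 200868 - 82 = 200786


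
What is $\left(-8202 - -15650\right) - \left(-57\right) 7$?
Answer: $7847$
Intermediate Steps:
$\left(-8202 - -15650\right) - \left(-57\right) 7 = \left(-8202 + 15650\right) - -399 = 7448 + 399 = 7847$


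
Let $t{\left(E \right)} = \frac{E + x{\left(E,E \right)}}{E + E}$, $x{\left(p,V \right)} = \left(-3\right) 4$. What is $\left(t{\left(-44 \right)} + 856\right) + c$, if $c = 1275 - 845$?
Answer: $\frac{14153}{11} \approx 1286.6$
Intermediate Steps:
$x{\left(p,V \right)} = -12$
$t{\left(E \right)} = \frac{-12 + E}{2 E}$ ($t{\left(E \right)} = \frac{E - 12}{E + E} = \frac{-12 + E}{2 E}$)
$c = 430$
$\left(t{\left(-44 \right)} + 856\right) + c = \left(\frac{-12 - 44}{2 \left(-44\right)} + 856\right) + 430 = \left(\frac{1}{2} \left(- \frac{1}{44}\right) \left(-56\right) + 856\right) + 430 = \left(\frac{7}{11} + 856\right) + 430 = \frac{9423}{11} + 430 = \frac{14153}{11}$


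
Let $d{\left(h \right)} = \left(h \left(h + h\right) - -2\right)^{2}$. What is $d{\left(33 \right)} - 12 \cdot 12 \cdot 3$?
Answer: $4751968$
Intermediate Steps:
$d{\left(h \right)} = \left(2 + 2 h^{2}\right)^{2}$ ($d{\left(h \right)} = \left(h 2 h + 2\right)^{2} = \left(2 h^{2} + 2\right)^{2} = \left(2 + 2 h^{2}\right)^{2}$)
$d{\left(33 \right)} - 12 \cdot 12 \cdot 3 = 4 \left(1 + 33^{2}\right)^{2} - 12 \cdot 12 \cdot 3 = 4 \left(1 + 1089\right)^{2} - 144 \cdot 3 = 4 \cdot 1090^{2} - 432 = 4 \cdot 1188100 - 432 = 4752400 - 432 = 4751968$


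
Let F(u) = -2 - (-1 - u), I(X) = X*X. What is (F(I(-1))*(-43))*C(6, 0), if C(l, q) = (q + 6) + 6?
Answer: 0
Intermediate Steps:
I(X) = X**2
F(u) = -1 + u (F(u) = -2 + (1 + u) = -1 + u)
C(l, q) = 12 + q (C(l, q) = (6 + q) + 6 = 12 + q)
(F(I(-1))*(-43))*C(6, 0) = ((-1 + (-1)**2)*(-43))*(12 + 0) = ((-1 + 1)*(-43))*12 = (0*(-43))*12 = 0*12 = 0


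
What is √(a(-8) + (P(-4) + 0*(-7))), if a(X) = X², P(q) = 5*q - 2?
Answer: √42 ≈ 6.4807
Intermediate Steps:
P(q) = -2 + 5*q
√(a(-8) + (P(-4) + 0*(-7))) = √((-8)² + ((-2 + 5*(-4)) + 0*(-7))) = √(64 + ((-2 - 20) + 0)) = √(64 + (-22 + 0)) = √(64 - 22) = √42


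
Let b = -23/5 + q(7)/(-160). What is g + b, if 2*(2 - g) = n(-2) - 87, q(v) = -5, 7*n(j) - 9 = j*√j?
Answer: 45123/1120 + I*√2/7 ≈ 40.288 + 0.20203*I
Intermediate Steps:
n(j) = 9/7 + j^(3/2)/7 (n(j) = 9/7 + (j*√j)/7 = 9/7 + j^(3/2)/7)
b = -731/160 (b = -23/5 - 5/(-160) = -23*⅕ - 5*(-1/160) = -23/5 + 1/32 = -731/160 ≈ -4.5687)
g = 314/7 + I*√2/7 (g = 2 - ((9/7 + (-2)^(3/2)/7) - 87)/2 = 2 - ((9/7 + (-2*I*√2)/7) - 87)/2 = 2 - ((9/7 - 2*I*√2/7) - 87)/2 = 2 - (-600/7 - 2*I*√2/7)/2 = 2 + (300/7 + I*√2/7) = 314/7 + I*√2/7 ≈ 44.857 + 0.20203*I)
g + b = (314/7 + I*√2/7) - 731/160 = 45123/1120 + I*√2/7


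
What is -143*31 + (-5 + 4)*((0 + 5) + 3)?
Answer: -4441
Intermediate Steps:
-143*31 + (-5 + 4)*((0 + 5) + 3) = -4433 - (5 + 3) = -4433 - 1*8 = -4433 - 8 = -4441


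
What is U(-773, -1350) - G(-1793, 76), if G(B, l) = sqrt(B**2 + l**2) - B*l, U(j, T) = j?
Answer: -137041 - 25*sqrt(5153) ≈ -1.3884e+5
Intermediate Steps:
G(B, l) = sqrt(B**2 + l**2) - B*l
U(-773, -1350) - G(-1793, 76) = -773 - (sqrt((-1793)**2 + 76**2) - 1*(-1793)*76) = -773 - (sqrt(3214849 + 5776) + 136268) = -773 - (sqrt(3220625) + 136268) = -773 - (25*sqrt(5153) + 136268) = -773 - (136268 + 25*sqrt(5153)) = -773 + (-136268 - 25*sqrt(5153)) = -137041 - 25*sqrt(5153)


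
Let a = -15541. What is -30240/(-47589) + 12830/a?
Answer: -46869010/246526883 ≈ -0.19012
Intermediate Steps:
-30240/(-47589) + 12830/a = -30240/(-47589) + 12830/(-15541) = -30240*(-1/47589) + 12830*(-1/15541) = 10080/15863 - 12830/15541 = -46869010/246526883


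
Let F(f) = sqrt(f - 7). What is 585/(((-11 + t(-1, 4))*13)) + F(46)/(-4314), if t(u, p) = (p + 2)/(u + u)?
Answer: -45/14 - sqrt(39)/4314 ≈ -3.2157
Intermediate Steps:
F(f) = sqrt(-7 + f)
t(u, p) = (2 + p)/(2*u) (t(u, p) = (2 + p)/((2*u)) = (2 + p)*(1/(2*u)) = (2 + p)/(2*u))
585/(((-11 + t(-1, 4))*13)) + F(46)/(-4314) = 585/(((-11 + (1/2)*(2 + 4)/(-1))*13)) + sqrt(-7 + 46)/(-4314) = 585/(((-11 + (1/2)*(-1)*6)*13)) + sqrt(39)*(-1/4314) = 585/(((-11 - 3)*13)) - sqrt(39)/4314 = 585/((-14*13)) - sqrt(39)/4314 = 585/(-182) - sqrt(39)/4314 = 585*(-1/182) - sqrt(39)/4314 = -45/14 - sqrt(39)/4314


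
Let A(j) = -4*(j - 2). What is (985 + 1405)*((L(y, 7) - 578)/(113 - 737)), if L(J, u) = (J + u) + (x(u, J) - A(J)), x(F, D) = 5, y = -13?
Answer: 254535/104 ≈ 2447.5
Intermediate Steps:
A(j) = 8 - 4*j (A(j) = -4*(-2 + j) = 8 - 4*j)
L(J, u) = -3 + u + 5*J (L(J, u) = (J + u) + (5 - (8 - 4*J)) = (J + u) + (5 + (-8 + 4*J)) = (J + u) + (-3 + 4*J) = -3 + u + 5*J)
(985 + 1405)*((L(y, 7) - 578)/(113 - 737)) = (985 + 1405)*(((-3 + 7 + 5*(-13)) - 578)/(113 - 737)) = 2390*(((-3 + 7 - 65) - 578)/(-624)) = 2390*((-61 - 578)*(-1/624)) = 2390*(-639*(-1/624)) = 2390*(213/208) = 254535/104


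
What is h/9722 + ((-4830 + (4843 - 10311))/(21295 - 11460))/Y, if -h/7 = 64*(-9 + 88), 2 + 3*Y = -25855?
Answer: -1500002080462/412056591765 ≈ -3.6403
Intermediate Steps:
Y = -8619 (Y = -⅔ + (⅓)*(-25855) = -⅔ - 25855/3 = -8619)
h = -35392 (h = -448*(-9 + 88) = -448*79 = -7*5056 = -35392)
h/9722 + ((-4830 + (4843 - 10311))/(21295 - 11460))/Y = -35392/9722 + ((-4830 + (4843 - 10311))/(21295 - 11460))/(-8619) = -35392*1/9722 + ((-4830 - 5468)/9835)*(-1/8619) = -17696/4861 - 10298*1/9835*(-1/8619) = -17696/4861 - 10298/9835*(-1/8619) = -17696/4861 + 10298/84767865 = -1500002080462/412056591765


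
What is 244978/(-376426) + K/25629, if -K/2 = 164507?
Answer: -65063982563/4823710977 ≈ -13.488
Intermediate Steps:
K = -329014 (K = -2*164507 = -329014)
244978/(-376426) + K/25629 = 244978/(-376426) - 329014/25629 = 244978*(-1/376426) - 329014*1/25629 = -122489/188213 - 329014/25629 = -65063982563/4823710977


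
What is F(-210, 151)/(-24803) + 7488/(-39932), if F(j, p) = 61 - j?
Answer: -49136609/247608349 ≈ -0.19844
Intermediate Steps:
F(-210, 151)/(-24803) + 7488/(-39932) = (61 - 1*(-210))/(-24803) + 7488/(-39932) = (61 + 210)*(-1/24803) + 7488*(-1/39932) = 271*(-1/24803) - 1872/9983 = -271/24803 - 1872/9983 = -49136609/247608349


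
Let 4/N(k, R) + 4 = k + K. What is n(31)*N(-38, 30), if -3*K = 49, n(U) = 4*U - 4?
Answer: -288/35 ≈ -8.2286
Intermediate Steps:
n(U) = -4 + 4*U
K = -49/3 (K = -⅓*49 = -49/3 ≈ -16.333)
N(k, R) = 4/(-61/3 + k) (N(k, R) = 4/(-4 + (k - 49/3)) = 4/(-4 + (-49/3 + k)) = 4/(-61/3 + k))
n(31)*N(-38, 30) = (-4 + 4*31)*(12/(-61 + 3*(-38))) = (-4 + 124)*(12/(-61 - 114)) = 120*(12/(-175)) = 120*(12*(-1/175)) = 120*(-12/175) = -288/35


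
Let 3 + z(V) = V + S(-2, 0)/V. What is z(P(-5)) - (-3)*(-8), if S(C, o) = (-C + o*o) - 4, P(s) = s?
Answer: -158/5 ≈ -31.600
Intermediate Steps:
S(C, o) = -4 + o² - C (S(C, o) = (-C + o²) - 4 = (o² - C) - 4 = -4 + o² - C)
z(V) = -3 + V - 2/V (z(V) = -3 + (V + (-4 + 0² - 1*(-2))/V) = -3 + (V + (-4 + 0 + 2)/V) = -3 + (V - 2/V) = -3 + V - 2/V)
z(P(-5)) - (-3)*(-8) = (-3 - 5 - 2/(-5)) - (-3)*(-8) = (-3 - 5 - 2*(-⅕)) - 1*24 = (-3 - 5 + ⅖) - 24 = -38/5 - 24 = -158/5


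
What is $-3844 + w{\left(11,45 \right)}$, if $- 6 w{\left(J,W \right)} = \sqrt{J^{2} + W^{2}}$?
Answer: $-3844 - \frac{\sqrt{2146}}{6} \approx -3851.7$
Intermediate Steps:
$w{\left(J,W \right)} = - \frac{\sqrt{J^{2} + W^{2}}}{6}$
$-3844 + w{\left(11,45 \right)} = -3844 - \frac{\sqrt{11^{2} + 45^{2}}}{6} = -3844 - \frac{\sqrt{121 + 2025}}{6} = -3844 - \frac{\sqrt{2146}}{6}$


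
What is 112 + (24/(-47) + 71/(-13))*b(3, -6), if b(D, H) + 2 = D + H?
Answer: 86677/611 ≈ 141.86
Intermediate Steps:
b(D, H) = -2 + D + H (b(D, H) = -2 + (D + H) = -2 + D + H)
112 + (24/(-47) + 71/(-13))*b(3, -6) = 112 + (24/(-47) + 71/(-13))*(-2 + 3 - 6) = 112 + (24*(-1/47) + 71*(-1/13))*(-5) = 112 + (-24/47 - 71/13)*(-5) = 112 - 3649/611*(-5) = 112 + 18245/611 = 86677/611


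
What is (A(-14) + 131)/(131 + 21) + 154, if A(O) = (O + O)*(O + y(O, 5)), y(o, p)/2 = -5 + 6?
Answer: 23875/152 ≈ 157.07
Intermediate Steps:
y(o, p) = 2 (y(o, p) = 2*(-5 + 6) = 2*1 = 2)
A(O) = 2*O*(2 + O) (A(O) = (O + O)*(O + 2) = (2*O)*(2 + O) = 2*O*(2 + O))
(A(-14) + 131)/(131 + 21) + 154 = (2*(-14)*(2 - 14) + 131)/(131 + 21) + 154 = (2*(-14)*(-12) + 131)/152 + 154 = (336 + 131)*(1/152) + 154 = 467*(1/152) + 154 = 467/152 + 154 = 23875/152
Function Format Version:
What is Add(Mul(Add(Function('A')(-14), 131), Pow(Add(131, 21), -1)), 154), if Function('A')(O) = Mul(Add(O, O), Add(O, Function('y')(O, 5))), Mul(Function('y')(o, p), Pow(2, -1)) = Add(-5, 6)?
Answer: Rational(23875, 152) ≈ 157.07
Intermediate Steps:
Function('y')(o, p) = 2 (Function('y')(o, p) = Mul(2, Add(-5, 6)) = Mul(2, 1) = 2)
Function('A')(O) = Mul(2, O, Add(2, O)) (Function('A')(O) = Mul(Add(O, O), Add(O, 2)) = Mul(Mul(2, O), Add(2, O)) = Mul(2, O, Add(2, O)))
Add(Mul(Add(Function('A')(-14), 131), Pow(Add(131, 21), -1)), 154) = Add(Mul(Add(Mul(2, -14, Add(2, -14)), 131), Pow(Add(131, 21), -1)), 154) = Add(Mul(Add(Mul(2, -14, -12), 131), Pow(152, -1)), 154) = Add(Mul(Add(336, 131), Rational(1, 152)), 154) = Add(Mul(467, Rational(1, 152)), 154) = Add(Rational(467, 152), 154) = Rational(23875, 152)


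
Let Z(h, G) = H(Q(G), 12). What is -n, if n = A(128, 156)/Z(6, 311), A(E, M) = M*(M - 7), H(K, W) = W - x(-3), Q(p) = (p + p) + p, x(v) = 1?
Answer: -23244/11 ≈ -2113.1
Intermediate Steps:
Q(p) = 3*p (Q(p) = 2*p + p = 3*p)
H(K, W) = -1 + W (H(K, W) = W - 1*1 = W - 1 = -1 + W)
A(E, M) = M*(-7 + M)
Z(h, G) = 11 (Z(h, G) = -1 + 12 = 11)
n = 23244/11 (n = (156*(-7 + 156))/11 = (156*149)*(1/11) = 23244*(1/11) = 23244/11 ≈ 2113.1)
-n = -1*23244/11 = -23244/11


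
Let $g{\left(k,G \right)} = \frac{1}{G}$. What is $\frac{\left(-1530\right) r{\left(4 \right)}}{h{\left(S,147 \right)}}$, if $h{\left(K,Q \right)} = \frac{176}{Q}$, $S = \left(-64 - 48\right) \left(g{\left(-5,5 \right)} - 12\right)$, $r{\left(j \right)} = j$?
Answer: $- \frac{112455}{22} \approx -5111.6$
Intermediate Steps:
$S = \frac{6608}{5}$ ($S = \left(-64 - 48\right) \left(\frac{1}{5} - 12\right) = - 112 \left(\frac{1}{5} - 12\right) = \left(-112\right) \left(- \frac{59}{5}\right) = \frac{6608}{5} \approx 1321.6$)
$\frac{\left(-1530\right) r{\left(4 \right)}}{h{\left(S,147 \right)}} = \frac{\left(-1530\right) 4}{176 \cdot \frac{1}{147}} = - \frac{6120}{176 \cdot \frac{1}{147}} = - \frac{6120}{\frac{176}{147}} = \left(-6120\right) \frac{147}{176} = - \frac{112455}{22}$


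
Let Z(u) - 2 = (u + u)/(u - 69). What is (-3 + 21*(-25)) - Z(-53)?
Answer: -32383/61 ≈ -530.87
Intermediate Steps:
Z(u) = 2 + 2*u/(-69 + u) (Z(u) = 2 + (u + u)/(u - 69) = 2 + (2*u)/(-69 + u) = 2 + 2*u/(-69 + u))
(-3 + 21*(-25)) - Z(-53) = (-3 + 21*(-25)) - 2*(-69 + 2*(-53))/(-69 - 53) = (-3 - 525) - 2*(-69 - 106)/(-122) = -528 - 2*(-1)*(-175)/122 = -528 - 1*175/61 = -528 - 175/61 = -32383/61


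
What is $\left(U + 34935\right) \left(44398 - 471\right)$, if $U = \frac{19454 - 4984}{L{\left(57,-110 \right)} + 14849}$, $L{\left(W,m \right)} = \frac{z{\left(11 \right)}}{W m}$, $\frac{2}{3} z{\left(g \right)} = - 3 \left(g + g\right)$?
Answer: $\frac{4329678765736285}{2821313} \approx 1.5346 \cdot 10^{9}$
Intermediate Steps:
$z{\left(g \right)} = - 9 g$ ($z{\left(g \right)} = \frac{3 \left(- 3 \left(g + g\right)\right)}{2} = \frac{3 \left(- 3 \cdot 2 g\right)}{2} = \frac{3 \left(- 6 g\right)}{2} = - 9 g$)
$L{\left(W,m \right)} = - \frac{99}{W m}$ ($L{\left(W,m \right)} = \frac{\left(-9\right) 11}{W m} = - 99 \frac{1}{W m} = - \frac{99}{W m}$)
$U = \frac{2749300}{2821313}$ ($U = \frac{19454 - 4984}{- \frac{99}{57 \left(-110\right)} + 14849} = \frac{14470}{\left(-99\right) \frac{1}{57} \left(- \frac{1}{110}\right) + 14849} = \frac{14470}{\frac{3}{190} + 14849} = \frac{14470}{\frac{2821313}{190}} = 14470 \cdot \frac{190}{2821313} = \frac{2749300}{2821313} \approx 0.97447$)
$\left(U + 34935\right) \left(44398 - 471\right) = \left(\frac{2749300}{2821313} + 34935\right) \left(44398 - 471\right) = \frac{98565318955}{2821313} \cdot 43927 = \frac{4329678765736285}{2821313}$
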